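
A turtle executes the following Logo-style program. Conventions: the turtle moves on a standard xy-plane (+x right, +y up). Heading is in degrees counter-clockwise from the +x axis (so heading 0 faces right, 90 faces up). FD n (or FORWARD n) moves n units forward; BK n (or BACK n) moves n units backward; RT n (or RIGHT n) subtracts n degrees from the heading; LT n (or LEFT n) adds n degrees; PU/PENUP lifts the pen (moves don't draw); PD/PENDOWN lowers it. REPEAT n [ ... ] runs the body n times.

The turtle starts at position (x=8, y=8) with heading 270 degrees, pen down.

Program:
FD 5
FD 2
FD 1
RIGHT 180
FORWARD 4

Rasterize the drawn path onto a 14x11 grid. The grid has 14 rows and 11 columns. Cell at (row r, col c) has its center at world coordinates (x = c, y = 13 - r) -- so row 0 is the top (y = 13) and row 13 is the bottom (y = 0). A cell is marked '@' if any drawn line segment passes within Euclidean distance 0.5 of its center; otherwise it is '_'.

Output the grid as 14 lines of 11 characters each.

Segment 0: (8,8) -> (8,3)
Segment 1: (8,3) -> (8,1)
Segment 2: (8,1) -> (8,0)
Segment 3: (8,0) -> (8,4)

Answer: ___________
___________
___________
___________
___________
________@__
________@__
________@__
________@__
________@__
________@__
________@__
________@__
________@__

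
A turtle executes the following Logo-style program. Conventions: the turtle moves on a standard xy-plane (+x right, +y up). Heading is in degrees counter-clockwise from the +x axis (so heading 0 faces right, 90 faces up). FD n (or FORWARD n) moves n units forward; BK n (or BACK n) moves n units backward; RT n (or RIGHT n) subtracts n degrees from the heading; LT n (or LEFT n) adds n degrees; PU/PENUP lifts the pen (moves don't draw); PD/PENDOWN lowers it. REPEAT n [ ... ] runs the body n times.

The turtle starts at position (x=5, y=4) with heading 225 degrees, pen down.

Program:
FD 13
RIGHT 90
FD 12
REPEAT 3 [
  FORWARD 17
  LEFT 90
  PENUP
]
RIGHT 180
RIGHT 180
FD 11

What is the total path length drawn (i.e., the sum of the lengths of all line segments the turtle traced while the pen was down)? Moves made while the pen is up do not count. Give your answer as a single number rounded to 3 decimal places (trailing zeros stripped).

Answer: 42

Derivation:
Executing turtle program step by step:
Start: pos=(5,4), heading=225, pen down
FD 13: (5,4) -> (-4.192,-5.192) [heading=225, draw]
RT 90: heading 225 -> 135
FD 12: (-4.192,-5.192) -> (-12.678,3.293) [heading=135, draw]
REPEAT 3 [
  -- iteration 1/3 --
  FD 17: (-12.678,3.293) -> (-24.698,15.314) [heading=135, draw]
  LT 90: heading 135 -> 225
  PU: pen up
  -- iteration 2/3 --
  FD 17: (-24.698,15.314) -> (-36.719,3.293) [heading=225, move]
  LT 90: heading 225 -> 315
  PU: pen up
  -- iteration 3/3 --
  FD 17: (-36.719,3.293) -> (-24.698,-8.728) [heading=315, move]
  LT 90: heading 315 -> 45
  PU: pen up
]
RT 180: heading 45 -> 225
RT 180: heading 225 -> 45
FD 11: (-24.698,-8.728) -> (-16.92,-0.95) [heading=45, move]
Final: pos=(-16.92,-0.95), heading=45, 3 segment(s) drawn

Segment lengths:
  seg 1: (5,4) -> (-4.192,-5.192), length = 13
  seg 2: (-4.192,-5.192) -> (-12.678,3.293), length = 12
  seg 3: (-12.678,3.293) -> (-24.698,15.314), length = 17
Total = 42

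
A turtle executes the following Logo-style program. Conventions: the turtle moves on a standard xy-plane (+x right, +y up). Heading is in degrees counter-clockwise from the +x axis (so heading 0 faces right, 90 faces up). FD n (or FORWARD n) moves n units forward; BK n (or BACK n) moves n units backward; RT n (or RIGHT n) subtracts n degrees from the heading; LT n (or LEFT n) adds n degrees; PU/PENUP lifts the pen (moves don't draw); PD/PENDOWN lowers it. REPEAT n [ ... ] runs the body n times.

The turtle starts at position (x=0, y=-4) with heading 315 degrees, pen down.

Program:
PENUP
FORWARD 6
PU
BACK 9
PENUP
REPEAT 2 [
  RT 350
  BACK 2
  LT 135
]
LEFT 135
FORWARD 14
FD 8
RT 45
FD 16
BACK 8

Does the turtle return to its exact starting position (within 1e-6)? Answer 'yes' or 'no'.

Answer: no

Derivation:
Executing turtle program step by step:
Start: pos=(0,-4), heading=315, pen down
PU: pen up
FD 6: (0,-4) -> (4.243,-8.243) [heading=315, move]
PU: pen up
BK 9: (4.243,-8.243) -> (-2.121,-1.879) [heading=315, move]
PU: pen up
REPEAT 2 [
  -- iteration 1/2 --
  RT 350: heading 315 -> 325
  BK 2: (-2.121,-1.879) -> (-3.76,-0.732) [heading=325, move]
  LT 135: heading 325 -> 100
  -- iteration 2/2 --
  RT 350: heading 100 -> 110
  BK 2: (-3.76,-0.732) -> (-3.076,-2.611) [heading=110, move]
  LT 135: heading 110 -> 245
]
LT 135: heading 245 -> 20
FD 14: (-3.076,-2.611) -> (10.08,2.177) [heading=20, move]
FD 8: (10.08,2.177) -> (17.598,4.914) [heading=20, move]
RT 45: heading 20 -> 335
FD 16: (17.598,4.914) -> (32.099,-1.848) [heading=335, move]
BK 8: (32.099,-1.848) -> (24.848,1.533) [heading=335, move]
Final: pos=(24.848,1.533), heading=335, 0 segment(s) drawn

Start position: (0, -4)
Final position: (24.848, 1.533)
Distance = 25.457; >= 1e-6 -> NOT closed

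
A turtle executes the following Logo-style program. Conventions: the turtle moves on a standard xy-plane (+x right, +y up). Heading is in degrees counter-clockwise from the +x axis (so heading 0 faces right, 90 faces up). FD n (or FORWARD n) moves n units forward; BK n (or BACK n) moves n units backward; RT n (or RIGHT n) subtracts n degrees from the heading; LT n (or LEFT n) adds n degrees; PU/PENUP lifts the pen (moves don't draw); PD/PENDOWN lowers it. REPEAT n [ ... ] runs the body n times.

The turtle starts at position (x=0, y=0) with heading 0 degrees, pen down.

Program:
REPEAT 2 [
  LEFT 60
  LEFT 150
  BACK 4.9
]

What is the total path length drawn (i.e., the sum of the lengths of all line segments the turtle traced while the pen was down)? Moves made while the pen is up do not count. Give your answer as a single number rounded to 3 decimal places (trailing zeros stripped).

Executing turtle program step by step:
Start: pos=(0,0), heading=0, pen down
REPEAT 2 [
  -- iteration 1/2 --
  LT 60: heading 0 -> 60
  LT 150: heading 60 -> 210
  BK 4.9: (0,0) -> (4.244,2.45) [heading=210, draw]
  -- iteration 2/2 --
  LT 60: heading 210 -> 270
  LT 150: heading 270 -> 60
  BK 4.9: (4.244,2.45) -> (1.794,-1.794) [heading=60, draw]
]
Final: pos=(1.794,-1.794), heading=60, 2 segment(s) drawn

Segment lengths:
  seg 1: (0,0) -> (4.244,2.45), length = 4.9
  seg 2: (4.244,2.45) -> (1.794,-1.794), length = 4.9
Total = 9.8

Answer: 9.8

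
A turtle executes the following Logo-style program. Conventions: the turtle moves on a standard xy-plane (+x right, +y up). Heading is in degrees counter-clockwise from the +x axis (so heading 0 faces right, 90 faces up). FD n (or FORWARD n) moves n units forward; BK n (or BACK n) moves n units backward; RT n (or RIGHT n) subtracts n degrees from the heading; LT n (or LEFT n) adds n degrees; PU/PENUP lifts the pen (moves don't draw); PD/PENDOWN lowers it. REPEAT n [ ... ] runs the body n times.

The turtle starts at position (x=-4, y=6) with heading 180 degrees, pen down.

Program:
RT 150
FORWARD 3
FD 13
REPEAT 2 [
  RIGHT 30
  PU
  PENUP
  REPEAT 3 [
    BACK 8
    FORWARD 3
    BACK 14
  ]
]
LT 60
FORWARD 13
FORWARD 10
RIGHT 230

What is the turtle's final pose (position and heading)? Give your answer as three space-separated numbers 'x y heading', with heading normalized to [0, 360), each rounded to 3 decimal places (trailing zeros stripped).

Answer: -76.588 54 160

Derivation:
Executing turtle program step by step:
Start: pos=(-4,6), heading=180, pen down
RT 150: heading 180 -> 30
FD 3: (-4,6) -> (-1.402,7.5) [heading=30, draw]
FD 13: (-1.402,7.5) -> (9.856,14) [heading=30, draw]
REPEAT 2 [
  -- iteration 1/2 --
  RT 30: heading 30 -> 0
  PU: pen up
  PU: pen up
  REPEAT 3 [
    -- iteration 1/3 --
    BK 8: (9.856,14) -> (1.856,14) [heading=0, move]
    FD 3: (1.856,14) -> (4.856,14) [heading=0, move]
    BK 14: (4.856,14) -> (-9.144,14) [heading=0, move]
    -- iteration 2/3 --
    BK 8: (-9.144,14) -> (-17.144,14) [heading=0, move]
    FD 3: (-17.144,14) -> (-14.144,14) [heading=0, move]
    BK 14: (-14.144,14) -> (-28.144,14) [heading=0, move]
    -- iteration 3/3 --
    BK 8: (-28.144,14) -> (-36.144,14) [heading=0, move]
    FD 3: (-36.144,14) -> (-33.144,14) [heading=0, move]
    BK 14: (-33.144,14) -> (-47.144,14) [heading=0, move]
  ]
  -- iteration 2/2 --
  RT 30: heading 0 -> 330
  PU: pen up
  PU: pen up
  REPEAT 3 [
    -- iteration 1/3 --
    BK 8: (-47.144,14) -> (-54.072,18) [heading=330, move]
    FD 3: (-54.072,18) -> (-51.474,16.5) [heading=330, move]
    BK 14: (-51.474,16.5) -> (-63.598,23.5) [heading=330, move]
    -- iteration 2/3 --
    BK 8: (-63.598,23.5) -> (-70.526,27.5) [heading=330, move]
    FD 3: (-70.526,27.5) -> (-67.928,26) [heading=330, move]
    BK 14: (-67.928,26) -> (-80.053,33) [heading=330, move]
    -- iteration 3/3 --
    BK 8: (-80.053,33) -> (-86.981,37) [heading=330, move]
    FD 3: (-86.981,37) -> (-84.383,35.5) [heading=330, move]
    BK 14: (-84.383,35.5) -> (-96.507,42.5) [heading=330, move]
  ]
]
LT 60: heading 330 -> 30
FD 13: (-96.507,42.5) -> (-85.249,49) [heading=30, move]
FD 10: (-85.249,49) -> (-76.588,54) [heading=30, move]
RT 230: heading 30 -> 160
Final: pos=(-76.588,54), heading=160, 2 segment(s) drawn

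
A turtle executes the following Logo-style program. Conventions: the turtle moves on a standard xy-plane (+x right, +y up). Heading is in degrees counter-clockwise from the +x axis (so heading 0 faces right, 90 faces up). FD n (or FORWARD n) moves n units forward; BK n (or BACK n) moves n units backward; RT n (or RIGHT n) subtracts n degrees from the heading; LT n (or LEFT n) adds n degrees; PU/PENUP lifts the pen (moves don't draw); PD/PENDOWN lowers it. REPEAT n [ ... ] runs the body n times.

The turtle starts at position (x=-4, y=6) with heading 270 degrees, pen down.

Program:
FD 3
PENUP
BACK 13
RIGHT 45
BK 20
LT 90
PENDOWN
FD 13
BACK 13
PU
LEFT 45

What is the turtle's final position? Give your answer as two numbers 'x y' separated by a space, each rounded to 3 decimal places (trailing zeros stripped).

Answer: 10.142 30.142

Derivation:
Executing turtle program step by step:
Start: pos=(-4,6), heading=270, pen down
FD 3: (-4,6) -> (-4,3) [heading=270, draw]
PU: pen up
BK 13: (-4,3) -> (-4,16) [heading=270, move]
RT 45: heading 270 -> 225
BK 20: (-4,16) -> (10.142,30.142) [heading=225, move]
LT 90: heading 225 -> 315
PD: pen down
FD 13: (10.142,30.142) -> (19.335,20.95) [heading=315, draw]
BK 13: (19.335,20.95) -> (10.142,30.142) [heading=315, draw]
PU: pen up
LT 45: heading 315 -> 0
Final: pos=(10.142,30.142), heading=0, 3 segment(s) drawn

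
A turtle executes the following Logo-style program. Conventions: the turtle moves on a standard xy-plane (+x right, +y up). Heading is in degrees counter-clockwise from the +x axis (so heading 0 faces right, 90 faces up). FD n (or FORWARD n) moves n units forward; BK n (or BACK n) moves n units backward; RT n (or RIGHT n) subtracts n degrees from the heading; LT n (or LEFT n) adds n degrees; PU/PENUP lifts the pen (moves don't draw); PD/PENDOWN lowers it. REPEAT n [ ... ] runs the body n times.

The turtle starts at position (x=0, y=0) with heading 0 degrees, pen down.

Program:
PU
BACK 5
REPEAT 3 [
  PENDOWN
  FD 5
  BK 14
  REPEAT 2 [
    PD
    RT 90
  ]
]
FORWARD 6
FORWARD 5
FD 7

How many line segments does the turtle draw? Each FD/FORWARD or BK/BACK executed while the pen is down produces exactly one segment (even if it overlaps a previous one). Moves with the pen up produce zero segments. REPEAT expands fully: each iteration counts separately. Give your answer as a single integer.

Executing turtle program step by step:
Start: pos=(0,0), heading=0, pen down
PU: pen up
BK 5: (0,0) -> (-5,0) [heading=0, move]
REPEAT 3 [
  -- iteration 1/3 --
  PD: pen down
  FD 5: (-5,0) -> (0,0) [heading=0, draw]
  BK 14: (0,0) -> (-14,0) [heading=0, draw]
  REPEAT 2 [
    -- iteration 1/2 --
    PD: pen down
    RT 90: heading 0 -> 270
    -- iteration 2/2 --
    PD: pen down
    RT 90: heading 270 -> 180
  ]
  -- iteration 2/3 --
  PD: pen down
  FD 5: (-14,0) -> (-19,0) [heading=180, draw]
  BK 14: (-19,0) -> (-5,0) [heading=180, draw]
  REPEAT 2 [
    -- iteration 1/2 --
    PD: pen down
    RT 90: heading 180 -> 90
    -- iteration 2/2 --
    PD: pen down
    RT 90: heading 90 -> 0
  ]
  -- iteration 3/3 --
  PD: pen down
  FD 5: (-5,0) -> (0,0) [heading=0, draw]
  BK 14: (0,0) -> (-14,0) [heading=0, draw]
  REPEAT 2 [
    -- iteration 1/2 --
    PD: pen down
    RT 90: heading 0 -> 270
    -- iteration 2/2 --
    PD: pen down
    RT 90: heading 270 -> 180
  ]
]
FD 6: (-14,0) -> (-20,0) [heading=180, draw]
FD 5: (-20,0) -> (-25,0) [heading=180, draw]
FD 7: (-25,0) -> (-32,0) [heading=180, draw]
Final: pos=(-32,0), heading=180, 9 segment(s) drawn
Segments drawn: 9

Answer: 9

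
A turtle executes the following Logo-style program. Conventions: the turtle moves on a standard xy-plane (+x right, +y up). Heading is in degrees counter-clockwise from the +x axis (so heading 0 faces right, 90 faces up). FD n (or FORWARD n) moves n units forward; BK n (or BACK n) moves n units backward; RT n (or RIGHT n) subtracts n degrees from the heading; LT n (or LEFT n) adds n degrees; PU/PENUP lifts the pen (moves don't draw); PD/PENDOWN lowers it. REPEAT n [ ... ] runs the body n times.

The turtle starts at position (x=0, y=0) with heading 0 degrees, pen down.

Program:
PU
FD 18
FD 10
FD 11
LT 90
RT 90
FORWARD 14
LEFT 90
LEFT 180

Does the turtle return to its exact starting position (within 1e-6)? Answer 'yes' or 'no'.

Answer: no

Derivation:
Executing turtle program step by step:
Start: pos=(0,0), heading=0, pen down
PU: pen up
FD 18: (0,0) -> (18,0) [heading=0, move]
FD 10: (18,0) -> (28,0) [heading=0, move]
FD 11: (28,0) -> (39,0) [heading=0, move]
LT 90: heading 0 -> 90
RT 90: heading 90 -> 0
FD 14: (39,0) -> (53,0) [heading=0, move]
LT 90: heading 0 -> 90
LT 180: heading 90 -> 270
Final: pos=(53,0), heading=270, 0 segment(s) drawn

Start position: (0, 0)
Final position: (53, 0)
Distance = 53; >= 1e-6 -> NOT closed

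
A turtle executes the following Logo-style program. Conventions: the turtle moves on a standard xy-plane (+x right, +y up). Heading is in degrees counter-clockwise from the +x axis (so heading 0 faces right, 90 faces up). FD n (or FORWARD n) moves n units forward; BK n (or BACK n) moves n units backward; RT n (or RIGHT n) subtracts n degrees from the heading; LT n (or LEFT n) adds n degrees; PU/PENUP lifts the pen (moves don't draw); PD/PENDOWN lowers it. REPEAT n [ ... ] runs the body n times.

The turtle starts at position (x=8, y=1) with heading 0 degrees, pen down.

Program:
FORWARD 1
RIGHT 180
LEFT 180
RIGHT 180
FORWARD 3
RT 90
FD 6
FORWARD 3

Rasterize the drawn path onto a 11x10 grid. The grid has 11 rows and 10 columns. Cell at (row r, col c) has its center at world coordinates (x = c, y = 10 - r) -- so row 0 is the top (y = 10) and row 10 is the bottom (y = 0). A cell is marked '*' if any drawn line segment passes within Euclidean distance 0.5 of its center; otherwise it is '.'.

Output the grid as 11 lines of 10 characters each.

Answer: ......*...
......*...
......*...
......*...
......*...
......*...
......*...
......*...
......*...
......****
..........

Derivation:
Segment 0: (8,1) -> (9,1)
Segment 1: (9,1) -> (6,1)
Segment 2: (6,1) -> (6,7)
Segment 3: (6,7) -> (6,10)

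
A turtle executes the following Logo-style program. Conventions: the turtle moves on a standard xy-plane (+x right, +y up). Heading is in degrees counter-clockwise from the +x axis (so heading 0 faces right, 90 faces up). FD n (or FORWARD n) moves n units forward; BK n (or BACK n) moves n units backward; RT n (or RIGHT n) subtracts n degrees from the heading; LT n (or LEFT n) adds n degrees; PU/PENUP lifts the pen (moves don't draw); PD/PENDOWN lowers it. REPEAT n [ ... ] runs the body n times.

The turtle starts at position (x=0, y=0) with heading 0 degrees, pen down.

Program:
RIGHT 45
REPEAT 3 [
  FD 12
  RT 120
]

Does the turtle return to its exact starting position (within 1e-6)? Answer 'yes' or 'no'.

Answer: yes

Derivation:
Executing turtle program step by step:
Start: pos=(0,0), heading=0, pen down
RT 45: heading 0 -> 315
REPEAT 3 [
  -- iteration 1/3 --
  FD 12: (0,0) -> (8.485,-8.485) [heading=315, draw]
  RT 120: heading 315 -> 195
  -- iteration 2/3 --
  FD 12: (8.485,-8.485) -> (-3.106,-11.591) [heading=195, draw]
  RT 120: heading 195 -> 75
  -- iteration 3/3 --
  FD 12: (-3.106,-11.591) -> (0,0) [heading=75, draw]
  RT 120: heading 75 -> 315
]
Final: pos=(0,0), heading=315, 3 segment(s) drawn

Start position: (0, 0)
Final position: (0, 0)
Distance = 0; < 1e-6 -> CLOSED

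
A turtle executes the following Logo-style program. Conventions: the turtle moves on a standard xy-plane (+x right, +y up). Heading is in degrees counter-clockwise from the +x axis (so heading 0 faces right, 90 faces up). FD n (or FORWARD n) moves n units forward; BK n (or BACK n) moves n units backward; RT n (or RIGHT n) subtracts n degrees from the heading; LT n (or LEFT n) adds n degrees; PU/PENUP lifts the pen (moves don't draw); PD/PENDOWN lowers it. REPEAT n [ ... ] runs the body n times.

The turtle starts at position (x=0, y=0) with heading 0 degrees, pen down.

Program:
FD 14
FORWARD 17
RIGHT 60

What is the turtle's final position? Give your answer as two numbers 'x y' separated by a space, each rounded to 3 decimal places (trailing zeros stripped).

Answer: 31 0

Derivation:
Executing turtle program step by step:
Start: pos=(0,0), heading=0, pen down
FD 14: (0,0) -> (14,0) [heading=0, draw]
FD 17: (14,0) -> (31,0) [heading=0, draw]
RT 60: heading 0 -> 300
Final: pos=(31,0), heading=300, 2 segment(s) drawn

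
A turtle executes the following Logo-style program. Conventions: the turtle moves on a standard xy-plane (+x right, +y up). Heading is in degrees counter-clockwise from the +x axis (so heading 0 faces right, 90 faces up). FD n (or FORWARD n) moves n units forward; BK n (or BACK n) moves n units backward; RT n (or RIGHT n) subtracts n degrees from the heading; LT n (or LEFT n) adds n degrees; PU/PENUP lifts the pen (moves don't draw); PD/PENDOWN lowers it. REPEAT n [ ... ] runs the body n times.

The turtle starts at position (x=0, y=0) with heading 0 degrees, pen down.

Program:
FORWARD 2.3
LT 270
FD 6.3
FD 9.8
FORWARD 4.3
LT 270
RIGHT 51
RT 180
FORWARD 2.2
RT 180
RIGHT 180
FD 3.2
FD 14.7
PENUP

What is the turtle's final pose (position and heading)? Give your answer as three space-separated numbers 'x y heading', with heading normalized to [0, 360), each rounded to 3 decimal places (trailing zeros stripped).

Answer: 14.949 -36.021 309

Derivation:
Executing turtle program step by step:
Start: pos=(0,0), heading=0, pen down
FD 2.3: (0,0) -> (2.3,0) [heading=0, draw]
LT 270: heading 0 -> 270
FD 6.3: (2.3,0) -> (2.3,-6.3) [heading=270, draw]
FD 9.8: (2.3,-6.3) -> (2.3,-16.1) [heading=270, draw]
FD 4.3: (2.3,-16.1) -> (2.3,-20.4) [heading=270, draw]
LT 270: heading 270 -> 180
RT 51: heading 180 -> 129
RT 180: heading 129 -> 309
FD 2.2: (2.3,-20.4) -> (3.685,-22.11) [heading=309, draw]
RT 180: heading 309 -> 129
RT 180: heading 129 -> 309
FD 3.2: (3.685,-22.11) -> (5.698,-24.597) [heading=309, draw]
FD 14.7: (5.698,-24.597) -> (14.949,-36.021) [heading=309, draw]
PU: pen up
Final: pos=(14.949,-36.021), heading=309, 7 segment(s) drawn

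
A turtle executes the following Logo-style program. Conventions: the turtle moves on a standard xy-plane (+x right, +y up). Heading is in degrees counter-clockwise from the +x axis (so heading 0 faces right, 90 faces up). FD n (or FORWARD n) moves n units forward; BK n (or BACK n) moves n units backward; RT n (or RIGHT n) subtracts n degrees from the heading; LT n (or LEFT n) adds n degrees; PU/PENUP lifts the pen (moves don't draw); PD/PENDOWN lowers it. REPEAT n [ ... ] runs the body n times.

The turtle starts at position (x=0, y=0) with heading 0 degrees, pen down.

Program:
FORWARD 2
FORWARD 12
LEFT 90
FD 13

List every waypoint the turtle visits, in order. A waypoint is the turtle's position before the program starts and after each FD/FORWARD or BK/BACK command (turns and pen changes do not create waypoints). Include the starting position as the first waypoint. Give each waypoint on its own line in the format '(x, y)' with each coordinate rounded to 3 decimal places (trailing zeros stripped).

Executing turtle program step by step:
Start: pos=(0,0), heading=0, pen down
FD 2: (0,0) -> (2,0) [heading=0, draw]
FD 12: (2,0) -> (14,0) [heading=0, draw]
LT 90: heading 0 -> 90
FD 13: (14,0) -> (14,13) [heading=90, draw]
Final: pos=(14,13), heading=90, 3 segment(s) drawn
Waypoints (4 total):
(0, 0)
(2, 0)
(14, 0)
(14, 13)

Answer: (0, 0)
(2, 0)
(14, 0)
(14, 13)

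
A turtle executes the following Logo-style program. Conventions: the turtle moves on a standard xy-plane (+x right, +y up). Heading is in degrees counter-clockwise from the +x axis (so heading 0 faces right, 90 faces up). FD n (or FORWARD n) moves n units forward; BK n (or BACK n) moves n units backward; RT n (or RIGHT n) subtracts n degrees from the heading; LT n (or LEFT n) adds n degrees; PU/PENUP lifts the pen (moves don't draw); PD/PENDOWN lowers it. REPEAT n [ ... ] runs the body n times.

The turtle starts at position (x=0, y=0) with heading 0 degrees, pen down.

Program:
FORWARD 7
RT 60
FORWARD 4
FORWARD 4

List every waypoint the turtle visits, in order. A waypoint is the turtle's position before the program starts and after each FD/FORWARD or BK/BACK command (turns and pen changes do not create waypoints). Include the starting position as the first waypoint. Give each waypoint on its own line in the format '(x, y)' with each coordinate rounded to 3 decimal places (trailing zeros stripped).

Executing turtle program step by step:
Start: pos=(0,0), heading=0, pen down
FD 7: (0,0) -> (7,0) [heading=0, draw]
RT 60: heading 0 -> 300
FD 4: (7,0) -> (9,-3.464) [heading=300, draw]
FD 4: (9,-3.464) -> (11,-6.928) [heading=300, draw]
Final: pos=(11,-6.928), heading=300, 3 segment(s) drawn
Waypoints (4 total):
(0, 0)
(7, 0)
(9, -3.464)
(11, -6.928)

Answer: (0, 0)
(7, 0)
(9, -3.464)
(11, -6.928)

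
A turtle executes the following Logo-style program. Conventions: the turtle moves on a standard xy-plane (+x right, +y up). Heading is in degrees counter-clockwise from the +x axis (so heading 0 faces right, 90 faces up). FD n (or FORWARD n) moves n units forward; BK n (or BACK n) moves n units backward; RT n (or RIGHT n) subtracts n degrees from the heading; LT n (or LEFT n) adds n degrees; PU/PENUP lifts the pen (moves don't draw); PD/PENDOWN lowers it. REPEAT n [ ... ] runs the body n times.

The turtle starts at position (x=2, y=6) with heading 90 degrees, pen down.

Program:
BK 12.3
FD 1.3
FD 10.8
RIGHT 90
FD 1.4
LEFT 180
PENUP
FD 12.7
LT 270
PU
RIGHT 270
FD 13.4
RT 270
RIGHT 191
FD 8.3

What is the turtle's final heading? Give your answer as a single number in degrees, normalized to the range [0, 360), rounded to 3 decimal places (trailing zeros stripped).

Executing turtle program step by step:
Start: pos=(2,6), heading=90, pen down
BK 12.3: (2,6) -> (2,-6.3) [heading=90, draw]
FD 1.3: (2,-6.3) -> (2,-5) [heading=90, draw]
FD 10.8: (2,-5) -> (2,5.8) [heading=90, draw]
RT 90: heading 90 -> 0
FD 1.4: (2,5.8) -> (3.4,5.8) [heading=0, draw]
LT 180: heading 0 -> 180
PU: pen up
FD 12.7: (3.4,5.8) -> (-9.3,5.8) [heading=180, move]
LT 270: heading 180 -> 90
PU: pen up
RT 270: heading 90 -> 180
FD 13.4: (-9.3,5.8) -> (-22.7,5.8) [heading=180, move]
RT 270: heading 180 -> 270
RT 191: heading 270 -> 79
FD 8.3: (-22.7,5.8) -> (-21.116,13.948) [heading=79, move]
Final: pos=(-21.116,13.948), heading=79, 4 segment(s) drawn

Answer: 79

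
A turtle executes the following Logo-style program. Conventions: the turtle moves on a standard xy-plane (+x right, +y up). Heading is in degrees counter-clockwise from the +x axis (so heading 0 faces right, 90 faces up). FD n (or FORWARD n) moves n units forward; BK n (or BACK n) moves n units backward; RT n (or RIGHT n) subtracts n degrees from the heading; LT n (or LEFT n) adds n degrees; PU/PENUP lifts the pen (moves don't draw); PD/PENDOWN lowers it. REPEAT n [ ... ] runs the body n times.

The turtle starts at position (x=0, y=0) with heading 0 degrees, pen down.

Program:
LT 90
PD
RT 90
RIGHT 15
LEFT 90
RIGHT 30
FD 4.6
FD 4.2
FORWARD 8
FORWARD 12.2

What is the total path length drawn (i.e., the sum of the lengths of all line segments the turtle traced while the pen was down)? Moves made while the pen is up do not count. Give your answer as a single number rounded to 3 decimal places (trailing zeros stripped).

Answer: 29

Derivation:
Executing turtle program step by step:
Start: pos=(0,0), heading=0, pen down
LT 90: heading 0 -> 90
PD: pen down
RT 90: heading 90 -> 0
RT 15: heading 0 -> 345
LT 90: heading 345 -> 75
RT 30: heading 75 -> 45
FD 4.6: (0,0) -> (3.253,3.253) [heading=45, draw]
FD 4.2: (3.253,3.253) -> (6.223,6.223) [heading=45, draw]
FD 8: (6.223,6.223) -> (11.879,11.879) [heading=45, draw]
FD 12.2: (11.879,11.879) -> (20.506,20.506) [heading=45, draw]
Final: pos=(20.506,20.506), heading=45, 4 segment(s) drawn

Segment lengths:
  seg 1: (0,0) -> (3.253,3.253), length = 4.6
  seg 2: (3.253,3.253) -> (6.223,6.223), length = 4.2
  seg 3: (6.223,6.223) -> (11.879,11.879), length = 8
  seg 4: (11.879,11.879) -> (20.506,20.506), length = 12.2
Total = 29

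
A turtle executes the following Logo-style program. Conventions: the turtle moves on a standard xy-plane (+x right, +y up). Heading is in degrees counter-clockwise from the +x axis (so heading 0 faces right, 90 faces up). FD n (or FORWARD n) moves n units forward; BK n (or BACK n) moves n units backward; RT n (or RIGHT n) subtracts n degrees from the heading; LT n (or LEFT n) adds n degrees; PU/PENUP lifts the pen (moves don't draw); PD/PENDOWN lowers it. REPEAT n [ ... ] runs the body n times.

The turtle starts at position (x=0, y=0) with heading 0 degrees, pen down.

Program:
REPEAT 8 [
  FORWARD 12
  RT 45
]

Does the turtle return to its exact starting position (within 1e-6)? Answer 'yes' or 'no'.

Answer: yes

Derivation:
Executing turtle program step by step:
Start: pos=(0,0), heading=0, pen down
REPEAT 8 [
  -- iteration 1/8 --
  FD 12: (0,0) -> (12,0) [heading=0, draw]
  RT 45: heading 0 -> 315
  -- iteration 2/8 --
  FD 12: (12,0) -> (20.485,-8.485) [heading=315, draw]
  RT 45: heading 315 -> 270
  -- iteration 3/8 --
  FD 12: (20.485,-8.485) -> (20.485,-20.485) [heading=270, draw]
  RT 45: heading 270 -> 225
  -- iteration 4/8 --
  FD 12: (20.485,-20.485) -> (12,-28.971) [heading=225, draw]
  RT 45: heading 225 -> 180
  -- iteration 5/8 --
  FD 12: (12,-28.971) -> (0,-28.971) [heading=180, draw]
  RT 45: heading 180 -> 135
  -- iteration 6/8 --
  FD 12: (0,-28.971) -> (-8.485,-20.485) [heading=135, draw]
  RT 45: heading 135 -> 90
  -- iteration 7/8 --
  FD 12: (-8.485,-20.485) -> (-8.485,-8.485) [heading=90, draw]
  RT 45: heading 90 -> 45
  -- iteration 8/8 --
  FD 12: (-8.485,-8.485) -> (0,0) [heading=45, draw]
  RT 45: heading 45 -> 0
]
Final: pos=(0,0), heading=0, 8 segment(s) drawn

Start position: (0, 0)
Final position: (0, 0)
Distance = 0; < 1e-6 -> CLOSED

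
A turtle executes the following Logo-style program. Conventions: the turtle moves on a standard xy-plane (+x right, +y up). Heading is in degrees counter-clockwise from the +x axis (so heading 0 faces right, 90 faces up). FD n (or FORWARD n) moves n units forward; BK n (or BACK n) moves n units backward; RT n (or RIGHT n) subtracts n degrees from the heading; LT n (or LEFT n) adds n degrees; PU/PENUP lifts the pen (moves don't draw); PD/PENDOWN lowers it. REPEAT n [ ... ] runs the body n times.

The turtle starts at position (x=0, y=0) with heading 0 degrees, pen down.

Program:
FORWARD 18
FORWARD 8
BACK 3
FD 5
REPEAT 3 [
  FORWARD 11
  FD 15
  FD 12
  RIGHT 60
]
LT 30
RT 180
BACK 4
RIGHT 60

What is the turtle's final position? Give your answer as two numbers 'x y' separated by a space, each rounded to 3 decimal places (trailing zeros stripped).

Executing turtle program step by step:
Start: pos=(0,0), heading=0, pen down
FD 18: (0,0) -> (18,0) [heading=0, draw]
FD 8: (18,0) -> (26,0) [heading=0, draw]
BK 3: (26,0) -> (23,0) [heading=0, draw]
FD 5: (23,0) -> (28,0) [heading=0, draw]
REPEAT 3 [
  -- iteration 1/3 --
  FD 11: (28,0) -> (39,0) [heading=0, draw]
  FD 15: (39,0) -> (54,0) [heading=0, draw]
  FD 12: (54,0) -> (66,0) [heading=0, draw]
  RT 60: heading 0 -> 300
  -- iteration 2/3 --
  FD 11: (66,0) -> (71.5,-9.526) [heading=300, draw]
  FD 15: (71.5,-9.526) -> (79,-22.517) [heading=300, draw]
  FD 12: (79,-22.517) -> (85,-32.909) [heading=300, draw]
  RT 60: heading 300 -> 240
  -- iteration 3/3 --
  FD 11: (85,-32.909) -> (79.5,-42.435) [heading=240, draw]
  FD 15: (79.5,-42.435) -> (72,-55.426) [heading=240, draw]
  FD 12: (72,-55.426) -> (66,-65.818) [heading=240, draw]
  RT 60: heading 240 -> 180
]
LT 30: heading 180 -> 210
RT 180: heading 210 -> 30
BK 4: (66,-65.818) -> (62.536,-67.818) [heading=30, draw]
RT 60: heading 30 -> 330
Final: pos=(62.536,-67.818), heading=330, 14 segment(s) drawn

Answer: 62.536 -67.818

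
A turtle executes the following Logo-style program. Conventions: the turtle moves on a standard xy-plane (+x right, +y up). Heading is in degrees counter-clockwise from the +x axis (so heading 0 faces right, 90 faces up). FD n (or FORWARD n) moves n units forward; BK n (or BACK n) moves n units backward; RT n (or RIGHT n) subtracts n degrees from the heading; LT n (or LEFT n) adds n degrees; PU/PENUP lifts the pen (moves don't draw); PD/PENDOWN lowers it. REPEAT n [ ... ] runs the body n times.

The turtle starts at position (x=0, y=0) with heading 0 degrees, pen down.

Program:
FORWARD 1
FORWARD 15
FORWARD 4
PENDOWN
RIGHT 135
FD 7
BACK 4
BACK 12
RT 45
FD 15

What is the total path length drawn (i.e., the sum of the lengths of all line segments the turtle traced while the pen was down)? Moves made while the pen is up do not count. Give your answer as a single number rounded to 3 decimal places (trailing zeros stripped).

Executing turtle program step by step:
Start: pos=(0,0), heading=0, pen down
FD 1: (0,0) -> (1,0) [heading=0, draw]
FD 15: (1,0) -> (16,0) [heading=0, draw]
FD 4: (16,0) -> (20,0) [heading=0, draw]
PD: pen down
RT 135: heading 0 -> 225
FD 7: (20,0) -> (15.05,-4.95) [heading=225, draw]
BK 4: (15.05,-4.95) -> (17.879,-2.121) [heading=225, draw]
BK 12: (17.879,-2.121) -> (26.364,6.364) [heading=225, draw]
RT 45: heading 225 -> 180
FD 15: (26.364,6.364) -> (11.364,6.364) [heading=180, draw]
Final: pos=(11.364,6.364), heading=180, 7 segment(s) drawn

Segment lengths:
  seg 1: (0,0) -> (1,0), length = 1
  seg 2: (1,0) -> (16,0), length = 15
  seg 3: (16,0) -> (20,0), length = 4
  seg 4: (20,0) -> (15.05,-4.95), length = 7
  seg 5: (15.05,-4.95) -> (17.879,-2.121), length = 4
  seg 6: (17.879,-2.121) -> (26.364,6.364), length = 12
  seg 7: (26.364,6.364) -> (11.364,6.364), length = 15
Total = 58

Answer: 58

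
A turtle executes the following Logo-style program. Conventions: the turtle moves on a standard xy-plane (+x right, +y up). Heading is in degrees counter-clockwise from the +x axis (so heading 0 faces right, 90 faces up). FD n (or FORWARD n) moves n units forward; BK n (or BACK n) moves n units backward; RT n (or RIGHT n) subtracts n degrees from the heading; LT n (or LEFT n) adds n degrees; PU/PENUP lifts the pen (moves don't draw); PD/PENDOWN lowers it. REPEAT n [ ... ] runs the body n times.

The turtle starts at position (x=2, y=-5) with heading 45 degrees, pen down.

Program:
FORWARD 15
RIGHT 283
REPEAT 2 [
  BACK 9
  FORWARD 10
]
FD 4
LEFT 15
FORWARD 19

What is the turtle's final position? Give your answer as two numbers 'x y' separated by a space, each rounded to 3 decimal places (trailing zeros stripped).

Executing turtle program step by step:
Start: pos=(2,-5), heading=45, pen down
FD 15: (2,-5) -> (12.607,5.607) [heading=45, draw]
RT 283: heading 45 -> 122
REPEAT 2 [
  -- iteration 1/2 --
  BK 9: (12.607,5.607) -> (17.376,-2.026) [heading=122, draw]
  FD 10: (17.376,-2.026) -> (12.077,6.455) [heading=122, draw]
  -- iteration 2/2 --
  BK 9: (12.077,6.455) -> (16.846,-1.178) [heading=122, draw]
  FD 10: (16.846,-1.178) -> (11.547,7.303) [heading=122, draw]
]
FD 4: (11.547,7.303) -> (9.427,10.695) [heading=122, draw]
LT 15: heading 122 -> 137
FD 19: (9.427,10.695) -> (-4.469,23.653) [heading=137, draw]
Final: pos=(-4.469,23.653), heading=137, 7 segment(s) drawn

Answer: -4.469 23.653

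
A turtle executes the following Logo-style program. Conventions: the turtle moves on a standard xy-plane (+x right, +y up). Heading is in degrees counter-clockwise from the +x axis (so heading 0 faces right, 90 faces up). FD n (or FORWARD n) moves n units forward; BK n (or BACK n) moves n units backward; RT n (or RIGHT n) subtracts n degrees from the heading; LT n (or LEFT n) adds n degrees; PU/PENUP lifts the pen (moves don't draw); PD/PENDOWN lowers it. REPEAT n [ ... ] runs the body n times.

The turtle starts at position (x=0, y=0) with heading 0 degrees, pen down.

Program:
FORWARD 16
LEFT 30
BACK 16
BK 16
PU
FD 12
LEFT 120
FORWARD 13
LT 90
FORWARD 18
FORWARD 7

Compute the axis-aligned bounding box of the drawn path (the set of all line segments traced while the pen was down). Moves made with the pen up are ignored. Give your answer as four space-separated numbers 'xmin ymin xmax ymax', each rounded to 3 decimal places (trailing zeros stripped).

Answer: -11.713 -16 16 0

Derivation:
Executing turtle program step by step:
Start: pos=(0,0), heading=0, pen down
FD 16: (0,0) -> (16,0) [heading=0, draw]
LT 30: heading 0 -> 30
BK 16: (16,0) -> (2.144,-8) [heading=30, draw]
BK 16: (2.144,-8) -> (-11.713,-16) [heading=30, draw]
PU: pen up
FD 12: (-11.713,-16) -> (-1.321,-10) [heading=30, move]
LT 120: heading 30 -> 150
FD 13: (-1.321,-10) -> (-12.579,-3.5) [heading=150, move]
LT 90: heading 150 -> 240
FD 18: (-12.579,-3.5) -> (-21.579,-19.088) [heading=240, move]
FD 7: (-21.579,-19.088) -> (-25.079,-25.151) [heading=240, move]
Final: pos=(-25.079,-25.151), heading=240, 3 segment(s) drawn

Segment endpoints: x in {-11.713, 0, 2.144, 16}, y in {-16, -8, 0}
xmin=-11.713, ymin=-16, xmax=16, ymax=0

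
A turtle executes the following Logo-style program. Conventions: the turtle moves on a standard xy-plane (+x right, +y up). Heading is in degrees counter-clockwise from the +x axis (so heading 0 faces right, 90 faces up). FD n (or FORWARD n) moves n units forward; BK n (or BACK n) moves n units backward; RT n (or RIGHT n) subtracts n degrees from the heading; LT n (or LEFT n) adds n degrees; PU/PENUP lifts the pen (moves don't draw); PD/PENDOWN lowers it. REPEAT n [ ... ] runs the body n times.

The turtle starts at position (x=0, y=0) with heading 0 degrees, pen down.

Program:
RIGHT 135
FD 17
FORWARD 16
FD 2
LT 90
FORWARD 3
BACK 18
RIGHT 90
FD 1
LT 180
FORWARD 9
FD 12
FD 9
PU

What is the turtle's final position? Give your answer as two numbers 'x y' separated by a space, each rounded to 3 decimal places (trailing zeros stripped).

Executing turtle program step by step:
Start: pos=(0,0), heading=0, pen down
RT 135: heading 0 -> 225
FD 17: (0,0) -> (-12.021,-12.021) [heading=225, draw]
FD 16: (-12.021,-12.021) -> (-23.335,-23.335) [heading=225, draw]
FD 2: (-23.335,-23.335) -> (-24.749,-24.749) [heading=225, draw]
LT 90: heading 225 -> 315
FD 3: (-24.749,-24.749) -> (-22.627,-26.87) [heading=315, draw]
BK 18: (-22.627,-26.87) -> (-35.355,-14.142) [heading=315, draw]
RT 90: heading 315 -> 225
FD 1: (-35.355,-14.142) -> (-36.062,-14.849) [heading=225, draw]
LT 180: heading 225 -> 45
FD 9: (-36.062,-14.849) -> (-29.698,-8.485) [heading=45, draw]
FD 12: (-29.698,-8.485) -> (-21.213,0) [heading=45, draw]
FD 9: (-21.213,0) -> (-14.849,6.364) [heading=45, draw]
PU: pen up
Final: pos=(-14.849,6.364), heading=45, 9 segment(s) drawn

Answer: -14.849 6.364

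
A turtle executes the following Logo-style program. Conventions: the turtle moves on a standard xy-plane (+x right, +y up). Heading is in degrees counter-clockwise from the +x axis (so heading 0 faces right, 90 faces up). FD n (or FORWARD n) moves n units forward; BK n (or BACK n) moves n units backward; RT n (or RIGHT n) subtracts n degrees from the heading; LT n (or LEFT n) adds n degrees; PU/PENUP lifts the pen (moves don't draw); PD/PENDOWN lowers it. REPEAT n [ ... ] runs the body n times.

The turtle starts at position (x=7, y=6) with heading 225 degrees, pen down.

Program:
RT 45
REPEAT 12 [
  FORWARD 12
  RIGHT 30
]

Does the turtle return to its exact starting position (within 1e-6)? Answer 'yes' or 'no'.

Answer: yes

Derivation:
Executing turtle program step by step:
Start: pos=(7,6), heading=225, pen down
RT 45: heading 225 -> 180
REPEAT 12 [
  -- iteration 1/12 --
  FD 12: (7,6) -> (-5,6) [heading=180, draw]
  RT 30: heading 180 -> 150
  -- iteration 2/12 --
  FD 12: (-5,6) -> (-15.392,12) [heading=150, draw]
  RT 30: heading 150 -> 120
  -- iteration 3/12 --
  FD 12: (-15.392,12) -> (-21.392,22.392) [heading=120, draw]
  RT 30: heading 120 -> 90
  -- iteration 4/12 --
  FD 12: (-21.392,22.392) -> (-21.392,34.392) [heading=90, draw]
  RT 30: heading 90 -> 60
  -- iteration 5/12 --
  FD 12: (-21.392,34.392) -> (-15.392,44.785) [heading=60, draw]
  RT 30: heading 60 -> 30
  -- iteration 6/12 --
  FD 12: (-15.392,44.785) -> (-5,50.785) [heading=30, draw]
  RT 30: heading 30 -> 0
  -- iteration 7/12 --
  FD 12: (-5,50.785) -> (7,50.785) [heading=0, draw]
  RT 30: heading 0 -> 330
  -- iteration 8/12 --
  FD 12: (7,50.785) -> (17.392,44.785) [heading=330, draw]
  RT 30: heading 330 -> 300
  -- iteration 9/12 --
  FD 12: (17.392,44.785) -> (23.392,34.392) [heading=300, draw]
  RT 30: heading 300 -> 270
  -- iteration 10/12 --
  FD 12: (23.392,34.392) -> (23.392,22.392) [heading=270, draw]
  RT 30: heading 270 -> 240
  -- iteration 11/12 --
  FD 12: (23.392,22.392) -> (17.392,12) [heading=240, draw]
  RT 30: heading 240 -> 210
  -- iteration 12/12 --
  FD 12: (17.392,12) -> (7,6) [heading=210, draw]
  RT 30: heading 210 -> 180
]
Final: pos=(7,6), heading=180, 12 segment(s) drawn

Start position: (7, 6)
Final position: (7, 6)
Distance = 0; < 1e-6 -> CLOSED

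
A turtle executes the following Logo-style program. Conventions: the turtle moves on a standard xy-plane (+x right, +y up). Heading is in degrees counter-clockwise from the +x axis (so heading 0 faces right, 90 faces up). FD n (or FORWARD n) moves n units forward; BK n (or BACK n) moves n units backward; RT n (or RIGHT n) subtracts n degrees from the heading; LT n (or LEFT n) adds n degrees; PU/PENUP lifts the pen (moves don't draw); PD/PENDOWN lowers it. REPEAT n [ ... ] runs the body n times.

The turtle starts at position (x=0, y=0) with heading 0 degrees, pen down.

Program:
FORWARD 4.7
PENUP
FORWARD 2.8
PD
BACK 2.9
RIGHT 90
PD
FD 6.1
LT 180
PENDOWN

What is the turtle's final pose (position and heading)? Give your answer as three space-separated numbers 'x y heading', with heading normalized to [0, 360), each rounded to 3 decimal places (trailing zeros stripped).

Executing turtle program step by step:
Start: pos=(0,0), heading=0, pen down
FD 4.7: (0,0) -> (4.7,0) [heading=0, draw]
PU: pen up
FD 2.8: (4.7,0) -> (7.5,0) [heading=0, move]
PD: pen down
BK 2.9: (7.5,0) -> (4.6,0) [heading=0, draw]
RT 90: heading 0 -> 270
PD: pen down
FD 6.1: (4.6,0) -> (4.6,-6.1) [heading=270, draw]
LT 180: heading 270 -> 90
PD: pen down
Final: pos=(4.6,-6.1), heading=90, 3 segment(s) drawn

Answer: 4.6 -6.1 90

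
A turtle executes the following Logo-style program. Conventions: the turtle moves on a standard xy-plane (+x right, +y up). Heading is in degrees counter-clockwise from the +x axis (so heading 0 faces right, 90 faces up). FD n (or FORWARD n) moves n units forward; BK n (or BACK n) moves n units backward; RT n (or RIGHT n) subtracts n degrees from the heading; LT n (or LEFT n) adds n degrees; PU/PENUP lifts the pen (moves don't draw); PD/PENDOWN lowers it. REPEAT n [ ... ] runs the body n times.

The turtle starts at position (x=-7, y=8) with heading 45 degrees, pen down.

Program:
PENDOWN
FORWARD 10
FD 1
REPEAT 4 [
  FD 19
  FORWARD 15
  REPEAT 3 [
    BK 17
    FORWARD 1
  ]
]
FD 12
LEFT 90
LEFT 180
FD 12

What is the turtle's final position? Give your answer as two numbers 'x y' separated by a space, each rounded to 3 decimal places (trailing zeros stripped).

Answer: -21.849 -23.82

Derivation:
Executing turtle program step by step:
Start: pos=(-7,8), heading=45, pen down
PD: pen down
FD 10: (-7,8) -> (0.071,15.071) [heading=45, draw]
FD 1: (0.071,15.071) -> (0.778,15.778) [heading=45, draw]
REPEAT 4 [
  -- iteration 1/4 --
  FD 19: (0.778,15.778) -> (14.213,29.213) [heading=45, draw]
  FD 15: (14.213,29.213) -> (24.82,39.82) [heading=45, draw]
  REPEAT 3 [
    -- iteration 1/3 --
    BK 17: (24.82,39.82) -> (12.799,27.799) [heading=45, draw]
    FD 1: (12.799,27.799) -> (13.506,28.506) [heading=45, draw]
    -- iteration 2/3 --
    BK 17: (13.506,28.506) -> (1.485,16.485) [heading=45, draw]
    FD 1: (1.485,16.485) -> (2.192,17.192) [heading=45, draw]
    -- iteration 3/3 --
    BK 17: (2.192,17.192) -> (-9.828,5.172) [heading=45, draw]
    FD 1: (-9.828,5.172) -> (-9.121,5.879) [heading=45, draw]
  ]
  -- iteration 2/4 --
  FD 19: (-9.121,5.879) -> (4.314,19.314) [heading=45, draw]
  FD 15: (4.314,19.314) -> (14.92,29.92) [heading=45, draw]
  REPEAT 3 [
    -- iteration 1/3 --
    BK 17: (14.92,29.92) -> (2.899,17.899) [heading=45, draw]
    FD 1: (2.899,17.899) -> (3.607,18.607) [heading=45, draw]
    -- iteration 2/3 --
    BK 17: (3.607,18.607) -> (-8.414,6.586) [heading=45, draw]
    FD 1: (-8.414,6.586) -> (-7.707,7.293) [heading=45, draw]
    -- iteration 3/3 --
    BK 17: (-7.707,7.293) -> (-19.728,-4.728) [heading=45, draw]
    FD 1: (-19.728,-4.728) -> (-19.021,-4.021) [heading=45, draw]
  ]
  -- iteration 3/4 --
  FD 19: (-19.021,-4.021) -> (-5.586,9.414) [heading=45, draw]
  FD 15: (-5.586,9.414) -> (5.021,20.021) [heading=45, draw]
  REPEAT 3 [
    -- iteration 1/3 --
    BK 17: (5.021,20.021) -> (-7,8) [heading=45, draw]
    FD 1: (-7,8) -> (-6.293,8.707) [heading=45, draw]
    -- iteration 2/3 --
    BK 17: (-6.293,8.707) -> (-18.314,-3.314) [heading=45, draw]
    FD 1: (-18.314,-3.314) -> (-17.607,-2.607) [heading=45, draw]
    -- iteration 3/3 --
    BK 17: (-17.607,-2.607) -> (-29.627,-14.627) [heading=45, draw]
    FD 1: (-29.627,-14.627) -> (-28.92,-13.92) [heading=45, draw]
  ]
  -- iteration 4/4 --
  FD 19: (-28.92,-13.92) -> (-15.485,-0.485) [heading=45, draw]
  FD 15: (-15.485,-0.485) -> (-4.879,10.121) [heading=45, draw]
  REPEAT 3 [
    -- iteration 1/3 --
    BK 17: (-4.879,10.121) -> (-16.899,-1.899) [heading=45, draw]
    FD 1: (-16.899,-1.899) -> (-16.192,-1.192) [heading=45, draw]
    -- iteration 2/3 --
    BK 17: (-16.192,-1.192) -> (-28.213,-13.213) [heading=45, draw]
    FD 1: (-28.213,-13.213) -> (-27.506,-12.506) [heading=45, draw]
    -- iteration 3/3 --
    BK 17: (-27.506,-12.506) -> (-39.527,-24.527) [heading=45, draw]
    FD 1: (-39.527,-24.527) -> (-38.82,-23.82) [heading=45, draw]
  ]
]
FD 12: (-38.82,-23.82) -> (-30.335,-15.335) [heading=45, draw]
LT 90: heading 45 -> 135
LT 180: heading 135 -> 315
FD 12: (-30.335,-15.335) -> (-21.849,-23.82) [heading=315, draw]
Final: pos=(-21.849,-23.82), heading=315, 36 segment(s) drawn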